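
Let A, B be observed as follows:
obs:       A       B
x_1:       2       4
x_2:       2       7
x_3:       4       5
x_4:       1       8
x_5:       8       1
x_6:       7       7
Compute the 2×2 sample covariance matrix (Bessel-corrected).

Step 1 — column means:
  mean(A) = (2 + 2 + 4 + 1 + 8 + 7) / 6 = 24/6 = 4
  mean(B) = (4 + 7 + 5 + 8 + 1 + 7) / 6 = 32/6 = 5.3333

Step 2 — sample covariance S[i,j] = (1/(n-1)) · Σ_k (x_{k,i} - mean_i) · (x_{k,j} - mean_j), with n-1 = 5.
  S[A,A] = ((-2)·(-2) + (-2)·(-2) + (0)·(0) + (-3)·(-3) + (4)·(4) + (3)·(3)) / 5 = 42/5 = 8.4
  S[A,B] = ((-2)·(-1.3333) + (-2)·(1.6667) + (0)·(-0.3333) + (-3)·(2.6667) + (4)·(-4.3333) + (3)·(1.6667)) / 5 = -21/5 = -4.2
  S[B,B] = ((-1.3333)·(-1.3333) + (1.6667)·(1.6667) + (-0.3333)·(-0.3333) + (2.6667)·(2.6667) + (-4.3333)·(-4.3333) + (1.6667)·(1.6667)) / 5 = 33.3333/5 = 6.6667

S is symmetric (S[j,i] = S[i,j]). Assembling:

S = [[8.4, -4.2],
 [-4.2, 6.6667]]


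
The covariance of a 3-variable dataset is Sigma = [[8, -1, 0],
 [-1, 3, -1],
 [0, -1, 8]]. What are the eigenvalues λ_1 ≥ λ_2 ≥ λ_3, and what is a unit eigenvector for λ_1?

Step 1 — characteristic polynomial p(λ) = det(λI - Sigma) = λ³ - tr·λ² + c_1·λ - det, where tr = trace, c_1 = sum of the principal 2×2 minors, det = det(Sigma):
  tr = 8 + 3 + 8 = 19,
  c_1 = (8·3 - (-1)²) + (8·8 - (0)²) + (3·8 - (-1)²) = 23 + 64 + 23 = 110,
  det = 8·(3·8 - (-1)²) - (-1)·((-1)·8 - (-1)·(0)) + (0)·((-1)·(-1) - 3·(0)) = 8·(23) - (-1)·(-8) + (0)·(1) = 176.
  So p(λ) = λ³ - 19λ² + 110λ - 176.
Step 2 — look for an integer root (rational root theorem: any rational root is an integer divisor of 176). Testing λ = 8:
  p(8) = 512 - 1216 + 880 - 176 = 0  ✓
  Dividing out (λ - 8): p(λ) = (λ - 8)(λ² - 11λ + 22).
Step 3 — remaining eigenvalues from the quadratic λ² - 11λ + 22 = 0:
  Δ = 11² - 4·22 = 121 - 88 = 33,  λ = (11 ± √33)/2 = (11 ± 5.7446)/2 ≈ 8.3723 or 2.6277.
  Sorted: λ_1 = 8.3723,  λ_2 = 8,  λ_3 = 2.6277  (check: sum = 19 = tr ✓).

Step 4 — unit eigenvector for λ_1 ≈ 8.3723: v spans the null space of (Sigma - λ_1 I), whose rows are
  r_1 = (-0.3723, -1, 0),  r_2 = (-1, -5.3723, -1),  r_3 = (0, -1, -0.3723).
  v is orthogonal to every row, so take v ∝ r_1 × r_2 = ((-1)·(-1) - (0)·(-5.3723), (0)·(-1) - (-0.3723)·(-1), (-0.3723)·(-5.3723) - (-1)·(-1)) ≈ (1, -0.3723, 1).
  Let u = (1, -0.3723, 1).
  ||u|| = √((1)² + (-0.3723)² + (1)²) = √(2.1386) ≈ 1.4624,  v_1 = u/||u|| ≈ (0.6838, -0.2546, 0.6838) (||v_1|| = 1).

λ_1 = 8.3723,  λ_2 = 8,  λ_3 = 2.6277;  v_1 ≈ (0.6838, -0.2546, 0.6838)


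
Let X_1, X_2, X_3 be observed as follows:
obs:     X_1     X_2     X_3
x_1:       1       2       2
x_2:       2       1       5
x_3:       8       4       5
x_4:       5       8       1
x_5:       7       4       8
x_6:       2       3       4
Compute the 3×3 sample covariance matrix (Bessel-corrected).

Step 1 — column means:
  mean(X_1) = (1 + 2 + 8 + 5 + 7 + 2) / 6 = 25/6 = 4.1667
  mean(X_2) = (2 + 1 + 4 + 8 + 4 + 3) / 6 = 22/6 = 3.6667
  mean(X_3) = (2 + 5 + 5 + 1 + 8 + 4) / 6 = 25/6 = 4.1667

Step 2 — sample covariance S[i,j] = (1/(n-1)) · Σ_k (x_{k,i} - mean_i) · (x_{k,j} - mean_j), with n-1 = 5.
  S[X_1,X_1] = ((-3.1667)·(-3.1667) + (-2.1667)·(-2.1667) + (3.8333)·(3.8333) + (0.8333)·(0.8333) + (2.8333)·(2.8333) + (-2.1667)·(-2.1667)) / 5 = 42.8333/5 = 8.5667
  S[X_1,X_2] = ((-3.1667)·(-1.6667) + (-2.1667)·(-2.6667) + (3.8333)·(0.3333) + (0.8333)·(4.3333) + (2.8333)·(0.3333) + (-2.1667)·(-0.6667)) / 5 = 18.3333/5 = 3.6667
  S[X_1,X_3] = ((-3.1667)·(-2.1667) + (-2.1667)·(0.8333) + (3.8333)·(0.8333) + (0.8333)·(-3.1667) + (2.8333)·(3.8333) + (-2.1667)·(-0.1667)) / 5 = 16.8333/5 = 3.3667
  S[X_2,X_2] = ((-1.6667)·(-1.6667) + (-2.6667)·(-2.6667) + (0.3333)·(0.3333) + (4.3333)·(4.3333) + (0.3333)·(0.3333) + (-0.6667)·(-0.6667)) / 5 = 29.3333/5 = 5.8667
  S[X_2,X_3] = ((-1.6667)·(-2.1667) + (-2.6667)·(0.8333) + (0.3333)·(0.8333) + (4.3333)·(-3.1667) + (0.3333)·(3.8333) + (-0.6667)·(-0.1667)) / 5 = -10.6667/5 = -2.1333
  S[X_3,X_3] = ((-2.1667)·(-2.1667) + (0.8333)·(0.8333) + (0.8333)·(0.8333) + (-3.1667)·(-3.1667) + (3.8333)·(3.8333) + (-0.1667)·(-0.1667)) / 5 = 30.8333/5 = 6.1667

S is symmetric (S[j,i] = S[i,j]). Assembling:

S = [[8.5667, 3.6667, 3.3667],
 [3.6667, 5.8667, -2.1333],
 [3.3667, -2.1333, 6.1667]]


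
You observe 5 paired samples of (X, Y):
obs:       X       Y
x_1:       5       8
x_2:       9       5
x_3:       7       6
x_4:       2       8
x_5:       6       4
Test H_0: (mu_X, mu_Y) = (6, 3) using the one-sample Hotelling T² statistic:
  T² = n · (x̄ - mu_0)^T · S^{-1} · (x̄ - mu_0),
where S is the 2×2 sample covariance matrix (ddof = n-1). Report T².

Step 1 — sample mean vector:
  mean(X) = (5 + 9 + 7 + 2 + 6) / 5 = 29/5 = 5.8
  mean(Y) = (8 + 5 + 6 + 8 + 4) / 5 = 31/5 = 6.2
  x̄ = (5.8, 6.2),  deviation x̄ - mu_0 = (5.8, 6.2) - (6, 3) = (-0.2, 3.2).

Step 2 — sample covariance matrix, S[i,j] = (1/(n-1)) · Σ_k (x_{k,i} - mean_i) · (x_{k,j} - mean_j), divisor n-1 = 4:
  S[X,X] = ((-0.8)·(-0.8) + (3.2)·(3.2) + (1.2)·(1.2) + (-3.8)·(-3.8) + (0.2)·(0.2)) / 4 = 26.8/4 = 6.7
  S[X,Y] = ((-0.8)·(1.8) + (3.2)·(-1.2) + (1.2)·(-0.2) + (-3.8)·(1.8) + (0.2)·(-2.2)) / 4 = -12.8/4 = -3.2
  S[Y,Y] = ((1.8)·(1.8) + (-1.2)·(-1.2) + (-0.2)·(-0.2) + (1.8)·(1.8) + (-2.2)·(-2.2)) / 4 = 12.8/4 = 3.2
  S = [[6.7, -3.2],
 [-3.2, 3.2]].

Step 3 — invert S. det(S) = 6.7·3.2 - (-3.2)² = 11.2.
  S^{-1} = (1/det) · [[d, -b], [-b, a]] = [[0.2857, 0.2857],
 [0.2857, 0.5982]].

Step 4 — quadratic form (x̄ - mu_0)^T · S^{-1} · (x̄ - mu_0):
  S^{-1} · (x̄ - mu_0) = (0.8571, 1.8571),
  (x̄ - mu_0)^T · [...] = (-0.2)·(0.8571) + (3.2)·(1.8571) = 5.7714.

Step 5 — scale by n: T² = 5 · 5.7714 = 28.8571.

T² ≈ 28.8571


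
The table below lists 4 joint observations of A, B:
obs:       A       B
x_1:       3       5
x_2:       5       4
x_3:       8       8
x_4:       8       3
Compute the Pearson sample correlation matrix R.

Step 1 — column means:
  mean(A) = (3 + 5 + 8 + 8) / 4 = 24/4 = 6
  mean(B) = (5 + 4 + 8 + 3) / 4 = 20/4 = 5

Step 2 — sample variances and covariances s[i,j] = (1/(n-1)) · Σ_k (x_{k,i} - mean_i) · (x_{k,j} - mean_j), with n-1 = 3:
  s[A,A] = ((-3)·(-3) + (-1)·(-1) + (2)·(2) + (2)·(2)) / 3 = 18/3 = 6
  s[A,B] = ((-3)·(0) + (-1)·(-1) + (2)·(3) + (2)·(-2)) / 3 = 3/3 = 1
  s[B,B] = ((0)·(0) + (-1)·(-1) + (3)·(3) + (-2)·(-2)) / 3 = 14/3 = 4.6667
  Sample standard deviations s_i = √(s[i,i]):
  s(A) = √(6) = 2.4495
  s(B) = √(4.6667) = 2.1602

Step 3 — r_{ij} = s_{ij} / (s_i · s_j):
  r[A,A] = 1 (diagonal).
  r[A,B] = 1 / (2.4495 · 2.1602) = 1 / 5.2915 = 0.189
  r[B,B] = 1 (diagonal).

R is symmetric with unit diagonal. Assembling:

R = [[1, 0.189],
 [0.189, 1]]


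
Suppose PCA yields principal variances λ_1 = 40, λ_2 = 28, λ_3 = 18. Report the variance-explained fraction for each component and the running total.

Step 1 — total variance = trace(Sigma) = Σ λ_i = 40 + 28 + 18 = 86.

Step 2 — fraction explained by component i = λ_i / Σ λ:
  PC1: 40/86 = 0.4651
  PC2: 28/86 = 0.3256
  PC3: 18/86 = 0.2093

Step 3 — cumulative fraction after k components = (λ_1 + ... + λ_k) / Σ λ:
  k = 1: 40/86 = 0.4651
  k = 2: (40 + 28)/86 = 68/86 = 0.7907
  k = 3: (40 + 28 + 18)/86 = 86/86 = 1

Summary (fraction, with percent):

explained: PC1 0.4651 (46.51%), PC2 0.3256 (32.56%), PC3 0.2093 (20.93%);  cumulative: 0.4651, 0.7907, 1


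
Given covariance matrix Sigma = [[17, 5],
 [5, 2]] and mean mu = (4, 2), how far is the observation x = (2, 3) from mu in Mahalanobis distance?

Step 1 — centre the observation: (x - mu) = (-2, 1).

Step 2 — invert Sigma. det(Sigma) = 17·2 - (5)² = 9.
  Sigma^{-1} = (1/det) · [[d, -b], [-b, a]] = [[0.2222, -0.5556],
 [-0.5556, 1.8889]].

Step 3 — form the quadratic (x - mu)^T · Sigma^{-1} · (x - mu):
  Sigma^{-1} · (x - mu) = (-1, 3).
  (x - mu)^T · [Sigma^{-1} · (x - mu)] = (-2)·(-1) + (1)·(3) = 5.

Step 4 — take square root: d = √(5) ≈ 2.2361.

d(x, mu) = √(5) ≈ 2.2361


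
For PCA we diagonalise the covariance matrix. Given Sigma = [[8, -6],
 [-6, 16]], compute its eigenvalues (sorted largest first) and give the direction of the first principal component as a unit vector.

Step 1 — characteristic polynomial of 2×2 Sigma:
  det(Sigma - λI) = λ² - trace · λ + det = 0.
  trace = 8 + 16 = 24, det = 8·16 - (-6)² = 92.
Step 2 — discriminant:
  Δ = trace² - 4·det = 576 - 368 = 208.
Step 3 — eigenvalues:
  λ = (trace ± √Δ)/2 = (24 ± 14.4222)/2,
  λ_1 = 19.2111,  λ_2 = 4.7889.

Step 4 — unit eigenvector for λ_1: solve (Sigma - λ_1 I)v = 0. First row:
  (8 - 19.2111)·v_x + (-6)·v_y = 0, i.e. (-11.2111)·v_x + (-6)·v_y = 0,
  so v ∝ (b, λ_1 - a) = (-6, 11.2111); multiply by -1 so the first entry is positive: u = (6, -11.2111).
  ||u|| = √((6)² + (-11.2111)²) = √(161.6888) ≈ 12.7157,
  v_1 = u/||u|| ≈ (0.4719, -0.8817) (||v_1|| = 1).

λ_1 = 19.2111,  λ_2 = 4.7889;  v_1 ≈ (0.4719, -0.8817)


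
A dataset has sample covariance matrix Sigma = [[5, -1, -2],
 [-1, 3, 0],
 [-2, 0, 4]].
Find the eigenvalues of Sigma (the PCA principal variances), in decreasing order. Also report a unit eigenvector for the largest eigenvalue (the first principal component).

Step 1 — characteristic polynomial p(λ) = det(λI - Sigma) = λ³ - tr·λ² + c_1·λ - det, where tr = trace, c_1 = sum of the principal 2×2 minors, det = det(Sigma):
  tr = 5 + 3 + 4 = 12,
  c_1 = (5·3 - (-1)²) + (5·4 - (-2)²) + (3·4 - (0)²) = 14 + 16 + 12 = 42,
  det = 5·(3·4 - (0)²) - (-1)·((-1)·4 - (0)·(-2)) + (-2)·((-1)·(0) - 3·(-2)) = 5·(12) - (-1)·(-4) + (-2)·(6) = 44.
  So p(λ) = λ³ - 12λ² + 42λ - 44.
Step 2 — look for an integer root (rational root theorem: any rational root is an integer divisor of 44). Testing λ = 2:
  p(2) = 8 - 48 + 84 - 44 = 0  ✓
  Dividing out (λ - 2): p(λ) = (λ - 2)(λ² - 10λ + 22).
Step 3 — remaining eigenvalues from the quadratic λ² - 10λ + 22 = 0:
  Δ = 10² - 4·22 = 100 - 88 = 12,  λ = (10 ± √12)/2 = (10 ± 3.4641)/2 ≈ 6.7321 or 3.2679.
  Sorted: λ_1 = 6.7321,  λ_2 = 3.2679,  λ_3 = 2  (check: sum = 12 = tr ✓).

Step 4 — unit eigenvector for λ_1 ≈ 6.7321: v spans the null space of (Sigma - λ_1 I), whose rows are
  r_1 = (-1.7321, -1, -2),  r_2 = (-1, -3.7321, 0),  r_3 = (-2, 0, -2.7321).
  v is orthogonal to every row, so take v ∝ r_1 × r_2 = ((-1)·(0) - (-2)·(-3.7321), (-2)·(-1) - (-1.7321)·(0), (-1.7321)·(-3.7321) - (-1)·(-1)) ≈ (-7.4641, 2, 5.4641).
  Rescale (multiply by -1 so the first nonzero entry is positive): u = (7.4641, -2, -5.4641).
  ||u|| = √((7.4641)² + (-2)² + (-5.4641)²) = √(89.5692) ≈ 9.4641,  v_1 = u/||u|| ≈ (0.7887, -0.2113, -0.5774) (||v_1|| = 1).

λ_1 = 6.7321,  λ_2 = 3.2679,  λ_3 = 2;  v_1 ≈ (0.7887, -0.2113, -0.5774)


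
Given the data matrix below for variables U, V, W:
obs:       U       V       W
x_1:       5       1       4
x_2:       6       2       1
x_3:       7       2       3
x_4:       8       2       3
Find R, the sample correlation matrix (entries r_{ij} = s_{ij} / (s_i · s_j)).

Step 1 — column means:
  mean(U) = (5 + 6 + 7 + 8) / 4 = 26/4 = 6.5
  mean(V) = (1 + 2 + 2 + 2) / 4 = 7/4 = 1.75
  mean(W) = (4 + 1 + 3 + 3) / 4 = 11/4 = 2.75

Step 2 — sample variances and covariances s[i,j] = (1/(n-1)) · Σ_k (x_{k,i} - mean_i) · (x_{k,j} - mean_j), with n-1 = 3:
  s[U,U] = ((-1.5)·(-1.5) + (-0.5)·(-0.5) + (0.5)·(0.5) + (1.5)·(1.5)) / 3 = 5/3 = 1.6667
  s[U,V] = ((-1.5)·(-0.75) + (-0.5)·(0.25) + (0.5)·(0.25) + (1.5)·(0.25)) / 3 = 1.5/3 = 0.5
  s[U,W] = ((-1.5)·(1.25) + (-0.5)·(-1.75) + (0.5)·(0.25) + (1.5)·(0.25)) / 3 = -0.5/3 = -0.1667
  s[V,V] = ((-0.75)·(-0.75) + (0.25)·(0.25) + (0.25)·(0.25) + (0.25)·(0.25)) / 3 = 0.75/3 = 0.25
  s[V,W] = ((-0.75)·(1.25) + (0.25)·(-1.75) + (0.25)·(0.25) + (0.25)·(0.25)) / 3 = -1.25/3 = -0.4167
  s[W,W] = ((1.25)·(1.25) + (-1.75)·(-1.75) + (0.25)·(0.25) + (0.25)·(0.25)) / 3 = 4.75/3 = 1.5833
  Sample standard deviations s_i = √(s[i,i]):
  s(U) = √(1.6667) = 1.291
  s(V) = √(0.25) = 0.5
  s(W) = √(1.5833) = 1.2583

Step 3 — r_{ij} = s_{ij} / (s_i · s_j):
  r[U,U] = 1 (diagonal).
  r[U,V] = 0.5 / (1.291 · 0.5) = 0.5 / 0.6455 = 0.7746
  r[U,W] = -0.1667 / (1.291 · 1.2583) = -0.1667 / 1.6245 = -0.1026
  r[V,V] = 1 (diagonal).
  r[V,W] = -0.4167 / (0.5 · 1.2583) = -0.4167 / 0.6292 = -0.6623
  r[W,W] = 1 (diagonal).

R is symmetric with unit diagonal. Assembling:

R = [[1, 0.7746, -0.1026],
 [0.7746, 1, -0.6623],
 [-0.1026, -0.6623, 1]]


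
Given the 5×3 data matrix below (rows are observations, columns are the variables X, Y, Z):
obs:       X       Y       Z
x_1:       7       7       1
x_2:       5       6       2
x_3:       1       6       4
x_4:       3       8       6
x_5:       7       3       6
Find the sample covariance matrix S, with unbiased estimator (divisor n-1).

Step 1 — column means:
  mean(X) = (7 + 5 + 1 + 3 + 7) / 5 = 23/5 = 4.6
  mean(Y) = (7 + 6 + 6 + 8 + 3) / 5 = 30/5 = 6
  mean(Z) = (1 + 2 + 4 + 6 + 6) / 5 = 19/5 = 3.8

Step 2 — sample covariance S[i,j] = (1/(n-1)) · Σ_k (x_{k,i} - mean_i) · (x_{k,j} - mean_j), with n-1 = 4.
  S[X,X] = ((2.4)·(2.4) + (0.4)·(0.4) + (-3.6)·(-3.6) + (-1.6)·(-1.6) + (2.4)·(2.4)) / 4 = 27.2/4 = 6.8
  S[X,Y] = ((2.4)·(1) + (0.4)·(0) + (-3.6)·(0) + (-1.6)·(2) + (2.4)·(-3)) / 4 = -8/4 = -2
  S[X,Z] = ((2.4)·(-2.8) + (0.4)·(-1.8) + (-3.6)·(0.2) + (-1.6)·(2.2) + (2.4)·(2.2)) / 4 = -6.4/4 = -1.6
  S[Y,Y] = ((1)·(1) + (0)·(0) + (0)·(0) + (2)·(2) + (-3)·(-3)) / 4 = 14/4 = 3.5
  S[Y,Z] = ((1)·(-2.8) + (0)·(-1.8) + (0)·(0.2) + (2)·(2.2) + (-3)·(2.2)) / 4 = -5/4 = -1.25
  S[Z,Z] = ((-2.8)·(-2.8) + (-1.8)·(-1.8) + (0.2)·(0.2) + (2.2)·(2.2) + (2.2)·(2.2)) / 4 = 20.8/4 = 5.2

S is symmetric (S[j,i] = S[i,j]). Assembling:

S = [[6.8, -2, -1.6],
 [-2, 3.5, -1.25],
 [-1.6, -1.25, 5.2]]


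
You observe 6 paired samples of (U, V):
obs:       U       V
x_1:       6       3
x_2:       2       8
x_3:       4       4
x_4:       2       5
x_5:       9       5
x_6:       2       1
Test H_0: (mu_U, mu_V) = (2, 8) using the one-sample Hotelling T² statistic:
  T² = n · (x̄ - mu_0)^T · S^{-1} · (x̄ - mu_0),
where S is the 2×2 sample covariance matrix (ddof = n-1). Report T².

Step 1 — sample mean vector:
  mean(U) = (6 + 2 + 4 + 2 + 9 + 2) / 6 = 25/6 = 4.1667
  mean(V) = (3 + 8 + 4 + 5 + 5 + 1) / 6 = 26/6 = 4.3333
  x̄ = (4.1667, 4.3333),  deviation x̄ - mu_0 = (4.1667, 4.3333) - (2, 8) = (2.1667, -3.6667).

Step 2 — sample covariance matrix, S[i,j] = (1/(n-1)) · Σ_k (x_{k,i} - mean_i) · (x_{k,j} - mean_j), divisor n-1 = 5:
  S[U,U] = ((1.8333)·(1.8333) + (-2.1667)·(-2.1667) + (-0.1667)·(-0.1667) + (-2.1667)·(-2.1667) + (4.8333)·(4.8333) + (-2.1667)·(-2.1667)) / 5 = 40.8333/5 = 8.1667
  S[U,V] = ((1.8333)·(-1.3333) + (-2.1667)·(3.6667) + (-0.1667)·(-0.3333) + (-2.1667)·(0.6667) + (4.8333)·(0.6667) + (-2.1667)·(-3.3333)) / 5 = -1.3333/5 = -0.2667
  S[V,V] = ((-1.3333)·(-1.3333) + (3.6667)·(3.6667) + (-0.3333)·(-0.3333) + (0.6667)·(0.6667) + (0.6667)·(0.6667) + (-3.3333)·(-3.3333)) / 5 = 27.3333/5 = 5.4667
  S = [[8.1667, -0.2667],
 [-0.2667, 5.4667]].

Step 3 — invert S. det(S) = 8.1667·5.4667 - (-0.2667)² = 44.5733.
  S^{-1} = (1/det) · [[d, -b], [-b, a]] = [[0.1226, 0.006],
 [0.006, 0.1832]].

Step 4 — quadratic form (x̄ - mu_0)^T · S^{-1} · (x̄ - mu_0):
  S^{-1} · (x̄ - mu_0) = (0.2438, -0.6588),
  (x̄ - mu_0)^T · [...] = (2.1667)·(0.2438) + (-3.6667)·(-0.6588) = 2.944.

Step 5 — scale by n: T² = 6 · 2.944 = 17.6638.

T² ≈ 17.6638


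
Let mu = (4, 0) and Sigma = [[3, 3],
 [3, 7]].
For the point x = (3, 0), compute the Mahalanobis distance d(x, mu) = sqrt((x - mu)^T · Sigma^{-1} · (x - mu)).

Step 1 — centre the observation: (x - mu) = (-1, 0).

Step 2 — invert Sigma. det(Sigma) = 3·7 - (3)² = 12.
  Sigma^{-1} = (1/det) · [[d, -b], [-b, a]] = [[0.5833, -0.25],
 [-0.25, 0.25]].

Step 3 — form the quadratic (x - mu)^T · Sigma^{-1} · (x - mu):
  Sigma^{-1} · (x - mu) = (-0.5833, 0.25).
  (x - mu)^T · [Sigma^{-1} · (x - mu)] = (-1)·(-0.5833) + (0)·(0.25) = 0.5833.

Step 4 — take square root: d = √(0.5833) ≈ 0.7638.

d(x, mu) = √(0.5833) ≈ 0.7638


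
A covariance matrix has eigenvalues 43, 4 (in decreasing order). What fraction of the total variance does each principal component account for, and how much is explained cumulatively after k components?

Step 1 — total variance = trace(Sigma) = Σ λ_i = 43 + 4 = 47.

Step 2 — fraction explained by component i = λ_i / Σ λ:
  PC1: 43/47 = 0.9149
  PC2: 4/47 = 0.0851

Step 3 — cumulative fraction after k components = (λ_1 + ... + λ_k) / Σ λ:
  k = 1: 43/47 = 0.9149
  k = 2: (43 + 4)/47 = 47/47 = 1

Summary (fraction, with percent):

explained: PC1 0.9149 (91.49%), PC2 0.0851 (8.51%);  cumulative: 0.9149, 1


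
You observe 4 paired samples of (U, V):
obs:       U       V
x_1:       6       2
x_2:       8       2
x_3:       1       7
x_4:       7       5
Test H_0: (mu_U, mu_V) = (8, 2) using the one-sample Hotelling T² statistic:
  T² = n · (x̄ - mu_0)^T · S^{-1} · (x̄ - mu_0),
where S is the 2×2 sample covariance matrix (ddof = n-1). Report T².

Step 1 — sample mean vector:
  mean(U) = (6 + 8 + 1 + 7) / 4 = 22/4 = 5.5
  mean(V) = (2 + 2 + 7 + 5) / 4 = 16/4 = 4
  x̄ = (5.5, 4),  deviation x̄ - mu_0 = (5.5, 4) - (8, 2) = (-2.5, 2).

Step 2 — sample covariance matrix, S[i,j] = (1/(n-1)) · Σ_k (x_{k,i} - mean_i) · (x_{k,j} - mean_j), divisor n-1 = 3:
  S[U,U] = ((0.5)·(0.5) + (2.5)·(2.5) + (-4.5)·(-4.5) + (1.5)·(1.5)) / 3 = 29/3 = 9.6667
  S[U,V] = ((0.5)·(-2) + (2.5)·(-2) + (-4.5)·(3) + (1.5)·(1)) / 3 = -18/3 = -6
  S[V,V] = ((-2)·(-2) + (-2)·(-2) + (3)·(3) + (1)·(1)) / 3 = 18/3 = 6
  S = [[9.6667, -6],
 [-6, 6]].

Step 3 — invert S. det(S) = 9.6667·6 - (-6)² = 22.
  S^{-1} = (1/det) · [[d, -b], [-b, a]] = [[0.2727, 0.2727],
 [0.2727, 0.4394]].

Step 4 — quadratic form (x̄ - mu_0)^T · S^{-1} · (x̄ - mu_0):
  S^{-1} · (x̄ - mu_0) = (-0.1364, 0.197),
  (x̄ - mu_0)^T · [...] = (-2.5)·(-0.1364) + (2)·(0.197) = 0.7348.

Step 5 — scale by n: T² = 4 · 0.7348 = 2.9394.

T² ≈ 2.9394


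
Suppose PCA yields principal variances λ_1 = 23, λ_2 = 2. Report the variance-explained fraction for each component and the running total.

Step 1 — total variance = trace(Sigma) = Σ λ_i = 23 + 2 = 25.

Step 2 — fraction explained by component i = λ_i / Σ λ:
  PC1: 23/25 = 0.92
  PC2: 2/25 = 0.08

Step 3 — cumulative fraction after k components = (λ_1 + ... + λ_k) / Σ λ:
  k = 1: 23/25 = 0.92
  k = 2: (23 + 2)/25 = 25/25 = 1

Summary (fraction, with percent):

explained: PC1 0.92 (92%), PC2 0.08 (8%);  cumulative: 0.92, 1


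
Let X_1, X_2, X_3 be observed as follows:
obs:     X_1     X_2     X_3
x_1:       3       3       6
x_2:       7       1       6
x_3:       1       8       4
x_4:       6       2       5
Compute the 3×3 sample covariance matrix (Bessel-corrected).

Step 1 — column means:
  mean(X_1) = (3 + 7 + 1 + 6) / 4 = 17/4 = 4.25
  mean(X_2) = (3 + 1 + 8 + 2) / 4 = 14/4 = 3.5
  mean(X_3) = (6 + 6 + 4 + 5) / 4 = 21/4 = 5.25

Step 2 — sample covariance S[i,j] = (1/(n-1)) · Σ_k (x_{k,i} - mean_i) · (x_{k,j} - mean_j), with n-1 = 3.
  S[X_1,X_1] = ((-1.25)·(-1.25) + (2.75)·(2.75) + (-3.25)·(-3.25) + (1.75)·(1.75)) / 3 = 22.75/3 = 7.5833
  S[X_1,X_2] = ((-1.25)·(-0.5) + (2.75)·(-2.5) + (-3.25)·(4.5) + (1.75)·(-1.5)) / 3 = -23.5/3 = -7.8333
  S[X_1,X_3] = ((-1.25)·(0.75) + (2.75)·(0.75) + (-3.25)·(-1.25) + (1.75)·(-0.25)) / 3 = 4.75/3 = 1.5833
  S[X_2,X_2] = ((-0.5)·(-0.5) + (-2.5)·(-2.5) + (4.5)·(4.5) + (-1.5)·(-1.5)) / 3 = 29/3 = 9.6667
  S[X_2,X_3] = ((-0.5)·(0.75) + (-2.5)·(0.75) + (4.5)·(-1.25) + (-1.5)·(-0.25)) / 3 = -7.5/3 = -2.5
  S[X_3,X_3] = ((0.75)·(0.75) + (0.75)·(0.75) + (-1.25)·(-1.25) + (-0.25)·(-0.25)) / 3 = 2.75/3 = 0.9167

S is symmetric (S[j,i] = S[i,j]). Assembling:

S = [[7.5833, -7.8333, 1.5833],
 [-7.8333, 9.6667, -2.5],
 [1.5833, -2.5, 0.9167]]


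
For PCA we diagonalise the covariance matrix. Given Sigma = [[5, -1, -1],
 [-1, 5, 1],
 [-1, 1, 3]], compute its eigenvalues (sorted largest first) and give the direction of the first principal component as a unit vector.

Step 1 — characteristic polynomial p(λ) = det(λI - Sigma) = λ³ - tr·λ² + c_1·λ - det, where tr = trace, c_1 = sum of the principal 2×2 minors, det = det(Sigma):
  tr = 5 + 5 + 3 = 13,
  c_1 = (5·5 - (-1)²) + (5·3 - (-1)²) + (5·3 - (1)²) = 24 + 14 + 14 = 52,
  det = 5·(5·3 - (1)²) - (-1)·((-1)·3 - (1)·(-1)) + (-1)·((-1)·(1) - 5·(-1)) = 5·(14) - (-1)·(-2) + (-1)·(4) = 64.
  So p(λ) = λ³ - 13λ² + 52λ - 64.
Step 2 — look for an integer root (rational root theorem: any rational root is an integer divisor of 64). Testing λ = 4:
  p(4) = 64 - 208 + 208 - 64 = 0  ✓
  Dividing out (λ - 4): p(λ) = (λ - 4)(λ² - 9λ + 16).
Step 3 — remaining eigenvalues from the quadratic λ² - 9λ + 16 = 0:
  Δ = 9² - 4·16 = 81 - 64 = 17,  λ = (9 ± √17)/2 = (9 ± 4.1231)/2 ≈ 6.5616 or 2.4384.
  Sorted: λ_1 = 6.5616,  λ_2 = 4,  λ_3 = 2.4384  (check: sum = 13 = tr ✓).

Step 4 — unit eigenvector for λ_1 ≈ 6.5616: v spans the null space of (Sigma - λ_1 I), whose rows are
  r_1 = (-1.5616, -1, -1),  r_2 = (-1, -1.5616, 1),  r_3 = (-1, 1, -3.5616).
  v is orthogonal to every row, so take v ∝ r_1 × r_2 = ((-1)·(1) - (-1)·(-1.5616), (-1)·(-1) - (-1.5616)·(1), (-1.5616)·(-1.5616) - (-1)·(-1)) ≈ (-2.5616, 2.5616, 1.4384).
  Rescale (multiply by -1 so the first nonzero entry is positive): u = (2.5616, -2.5616, -1.4384).
  ||u|| = √((2.5616)² + (-2.5616)² + (-1.4384)²) = √(15.1922) ≈ 3.8977,  v_1 = u/||u|| ≈ (0.6572, -0.6572, -0.369) (||v_1|| = 1).

λ_1 = 6.5616,  λ_2 = 4,  λ_3 = 2.4384;  v_1 ≈ (0.6572, -0.6572, -0.369)


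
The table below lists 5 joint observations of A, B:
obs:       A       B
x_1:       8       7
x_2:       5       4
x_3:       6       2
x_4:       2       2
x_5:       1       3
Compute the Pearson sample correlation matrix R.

Step 1 — column means:
  mean(A) = (8 + 5 + 6 + 2 + 1) / 5 = 22/5 = 4.4
  mean(B) = (7 + 4 + 2 + 2 + 3) / 5 = 18/5 = 3.6

Step 2 — sample variances and covariances s[i,j] = (1/(n-1)) · Σ_k (x_{k,i} - mean_i) · (x_{k,j} - mean_j), with n-1 = 4:
  s[A,A] = ((3.6)·(3.6) + (0.6)·(0.6) + (1.6)·(1.6) + (-2.4)·(-2.4) + (-3.4)·(-3.4)) / 4 = 33.2/4 = 8.3
  s[A,B] = ((3.6)·(3.4) + (0.6)·(0.4) + (1.6)·(-1.6) + (-2.4)·(-1.6) + (-3.4)·(-0.6)) / 4 = 15.8/4 = 3.95
  s[B,B] = ((3.4)·(3.4) + (0.4)·(0.4) + (-1.6)·(-1.6) + (-1.6)·(-1.6) + (-0.6)·(-0.6)) / 4 = 17.2/4 = 4.3
  Sample standard deviations s_i = √(s[i,i]):
  s(A) = √(8.3) = 2.881
  s(B) = √(4.3) = 2.0736

Step 3 — r_{ij} = s_{ij} / (s_i · s_j):
  r[A,A] = 1 (diagonal).
  r[A,B] = 3.95 / (2.881 · 2.0736) = 3.95 / 5.9741 = 0.6612
  r[B,B] = 1 (diagonal).

R is symmetric with unit diagonal. Assembling:

R = [[1, 0.6612],
 [0.6612, 1]]


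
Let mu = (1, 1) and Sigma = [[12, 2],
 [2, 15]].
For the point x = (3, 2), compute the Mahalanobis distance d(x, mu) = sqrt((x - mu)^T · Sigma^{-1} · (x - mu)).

Step 1 — centre the observation: (x - mu) = (2, 1).

Step 2 — invert Sigma. det(Sigma) = 12·15 - (2)² = 176.
  Sigma^{-1} = (1/det) · [[d, -b], [-b, a]] = [[0.0852, -0.0114],
 [-0.0114, 0.0682]].

Step 3 — form the quadratic (x - mu)^T · Sigma^{-1} · (x - mu):
  Sigma^{-1} · (x - mu) = (0.1591, 0.0455).
  (x - mu)^T · [Sigma^{-1} · (x - mu)] = (2)·(0.1591) + (1)·(0.0455) = 0.3636.

Step 4 — take square root: d = √(0.3636) ≈ 0.603.

d(x, mu) = √(0.3636) ≈ 0.603


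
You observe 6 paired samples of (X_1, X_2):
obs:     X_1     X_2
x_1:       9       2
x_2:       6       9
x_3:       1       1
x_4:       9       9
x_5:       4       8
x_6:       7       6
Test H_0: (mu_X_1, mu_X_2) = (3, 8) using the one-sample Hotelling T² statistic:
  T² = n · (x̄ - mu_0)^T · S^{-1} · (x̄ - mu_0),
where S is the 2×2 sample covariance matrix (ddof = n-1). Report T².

Step 1 — sample mean vector:
  mean(X_1) = (9 + 6 + 1 + 9 + 4 + 7) / 6 = 36/6 = 6
  mean(X_2) = (2 + 9 + 1 + 9 + 8 + 6) / 6 = 35/6 = 5.8333
  x̄ = (6, 5.8333),  deviation x̄ - mu_0 = (6, 5.8333) - (3, 8) = (3, -2.1667).

Step 2 — sample covariance matrix, S[i,j] = (1/(n-1)) · Σ_k (x_{k,i} - mean_i) · (x_{k,j} - mean_j), divisor n-1 = 5:
  S[X_1,X_1] = ((3)·(3) + (0)·(0) + (-5)·(-5) + (3)·(3) + (-2)·(-2) + (1)·(1)) / 5 = 48/5 = 9.6
  S[X_1,X_2] = ((3)·(-3.8333) + (0)·(3.1667) + (-5)·(-4.8333) + (3)·(3.1667) + (-2)·(2.1667) + (1)·(0.1667)) / 5 = 18/5 = 3.6
  S[X_2,X_2] = ((-3.8333)·(-3.8333) + (3.1667)·(3.1667) + (-4.8333)·(-4.8333) + (3.1667)·(3.1667) + (2.1667)·(2.1667) + (0.1667)·(0.1667)) / 5 = 62.8333/5 = 12.5667
  S = [[9.6, 3.6],
 [3.6, 12.5667]].

Step 3 — invert S. det(S) = 9.6·12.5667 - (3.6)² = 107.68.
  S^{-1} = (1/det) · [[d, -b], [-b, a]] = [[0.1167, -0.0334],
 [-0.0334, 0.0892]].

Step 4 — quadratic form (x̄ - mu_0)^T · S^{-1} · (x̄ - mu_0):
  S^{-1} · (x̄ - mu_0) = (0.4225, -0.2935),
  (x̄ - mu_0)^T · [...] = (3)·(0.4225) + (-2.1667)·(-0.2935) = 1.9035.

Step 5 — scale by n: T² = 6 · 1.9035 = 11.4209.

T² ≈ 11.4209


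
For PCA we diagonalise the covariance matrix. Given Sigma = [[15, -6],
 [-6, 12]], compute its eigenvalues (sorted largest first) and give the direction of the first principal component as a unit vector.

Step 1 — characteristic polynomial of 2×2 Sigma:
  det(Sigma - λI) = λ² - trace · λ + det = 0.
  trace = 15 + 12 = 27, det = 15·12 - (-6)² = 144.
Step 2 — discriminant:
  Δ = trace² - 4·det = 729 - 576 = 153.
Step 3 — eigenvalues:
  λ = (trace ± √Δ)/2 = (27 ± 12.3693)/2,
  λ_1 = 19.6847,  λ_2 = 7.3153.

Step 4 — unit eigenvector for λ_1: solve (Sigma - λ_1 I)v = 0. First row:
  (15 - 19.6847)·v_x + (-6)·v_y = 0, i.e. (-4.6847)·v_x + (-6)·v_y = 0,
  so v ∝ (b, λ_1 - a) = (-6, 4.6847); multiply by -1 so the first entry is positive: u = (6, -4.6847).
  ||u|| = √((6)² + (-4.6847)²) = √(57.946) ≈ 7.6122,
  v_1 = u/||u|| ≈ (0.7882, -0.6154) (||v_1|| = 1).

λ_1 = 19.6847,  λ_2 = 7.3153;  v_1 ≈ (0.7882, -0.6154)


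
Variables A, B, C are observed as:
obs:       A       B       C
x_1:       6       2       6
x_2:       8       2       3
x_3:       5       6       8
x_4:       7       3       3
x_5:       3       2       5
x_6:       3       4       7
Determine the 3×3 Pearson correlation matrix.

Step 1 — column means:
  mean(A) = (6 + 8 + 5 + 7 + 3 + 3) / 6 = 32/6 = 5.3333
  mean(B) = (2 + 2 + 6 + 3 + 2 + 4) / 6 = 19/6 = 3.1667
  mean(C) = (6 + 3 + 8 + 3 + 5 + 7) / 6 = 32/6 = 5.3333

Step 2 — sample variances and covariances s[i,j] = (1/(n-1)) · Σ_k (x_{k,i} - mean_i) · (x_{k,j} - mean_j), with n-1 = 5:
  s[A,A] = ((0.6667)·(0.6667) + (2.6667)·(2.6667) + (-0.3333)·(-0.3333) + (1.6667)·(1.6667) + (-2.3333)·(-2.3333) + (-2.3333)·(-2.3333)) / 5 = 21.3333/5 = 4.2667
  s[A,B] = ((0.6667)·(-1.1667) + (2.6667)·(-1.1667) + (-0.3333)·(2.8333) + (1.6667)·(-0.1667) + (-2.3333)·(-1.1667) + (-2.3333)·(0.8333)) / 5 = -4.3333/5 = -0.8667
  s[A,C] = ((0.6667)·(0.6667) + (2.6667)·(-2.3333) + (-0.3333)·(2.6667) + (1.6667)·(-2.3333) + (-2.3333)·(-0.3333) + (-2.3333)·(1.6667)) / 5 = -13.6667/5 = -2.7333
  s[B,B] = ((-1.1667)·(-1.1667) + (-1.1667)·(-1.1667) + (2.8333)·(2.8333) + (-0.1667)·(-0.1667) + (-1.1667)·(-1.1667) + (0.8333)·(0.8333)) / 5 = 12.8333/5 = 2.5667
  s[B,C] = ((-1.1667)·(0.6667) + (-1.1667)·(-2.3333) + (2.8333)·(2.6667) + (-0.1667)·(-2.3333) + (-1.1667)·(-0.3333) + (0.8333)·(1.6667)) / 5 = 11.6667/5 = 2.3333
  s[C,C] = ((0.6667)·(0.6667) + (-2.3333)·(-2.3333) + (2.6667)·(2.6667) + (-2.3333)·(-2.3333) + (-0.3333)·(-0.3333) + (1.6667)·(1.6667)) / 5 = 21.3333/5 = 4.2667
  Sample standard deviations s_i = √(s[i,i]):
  s(A) = √(4.2667) = 2.0656
  s(B) = √(2.5667) = 1.6021
  s(C) = √(4.2667) = 2.0656

Step 3 — r_{ij} = s_{ij} / (s_i · s_j):
  r[A,A] = 1 (diagonal).
  r[A,B] = -0.8667 / (2.0656 · 1.6021) = -0.8667 / 3.3092 = -0.2619
  r[A,C] = -2.7333 / (2.0656 · 2.0656) = -2.7333 / 4.2667 = -0.6406
  r[B,B] = 1 (diagonal).
  r[B,C] = 2.3333 / (1.6021 · 2.0656) = 2.3333 / 3.3092 = 0.7051
  r[C,C] = 1 (diagonal).

R is symmetric with unit diagonal. Assembling:

R = [[1, -0.2619, -0.6406],
 [-0.2619, 1, 0.7051],
 [-0.6406, 0.7051, 1]]


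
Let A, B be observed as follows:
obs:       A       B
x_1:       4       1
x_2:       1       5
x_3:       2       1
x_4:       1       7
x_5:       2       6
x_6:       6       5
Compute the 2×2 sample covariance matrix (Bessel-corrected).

Step 1 — column means:
  mean(A) = (4 + 1 + 2 + 1 + 2 + 6) / 6 = 16/6 = 2.6667
  mean(B) = (1 + 5 + 1 + 7 + 6 + 5) / 6 = 25/6 = 4.1667

Step 2 — sample covariance S[i,j] = (1/(n-1)) · Σ_k (x_{k,i} - mean_i) · (x_{k,j} - mean_j), with n-1 = 5.
  S[A,A] = ((1.3333)·(1.3333) + (-1.6667)·(-1.6667) + (-0.6667)·(-0.6667) + (-1.6667)·(-1.6667) + (-0.6667)·(-0.6667) + (3.3333)·(3.3333)) / 5 = 19.3333/5 = 3.8667
  S[A,B] = ((1.3333)·(-3.1667) + (-1.6667)·(0.8333) + (-0.6667)·(-3.1667) + (-1.6667)·(2.8333) + (-0.6667)·(1.8333) + (3.3333)·(0.8333)) / 5 = -6.6667/5 = -1.3333
  S[B,B] = ((-3.1667)·(-3.1667) + (0.8333)·(0.8333) + (-3.1667)·(-3.1667) + (2.8333)·(2.8333) + (1.8333)·(1.8333) + (0.8333)·(0.8333)) / 5 = 32.8333/5 = 6.5667

S is symmetric (S[j,i] = S[i,j]). Assembling:

S = [[3.8667, -1.3333],
 [-1.3333, 6.5667]]


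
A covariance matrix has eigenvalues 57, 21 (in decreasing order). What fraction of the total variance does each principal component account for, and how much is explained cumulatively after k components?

Step 1 — total variance = trace(Sigma) = Σ λ_i = 57 + 21 = 78.

Step 2 — fraction explained by component i = λ_i / Σ λ:
  PC1: 57/78 = 0.7308
  PC2: 21/78 = 0.2692

Step 3 — cumulative fraction after k components = (λ_1 + ... + λ_k) / Σ λ:
  k = 1: 57/78 = 0.7308
  k = 2: (57 + 21)/78 = 78/78 = 1

Summary (fraction, with percent):

explained: PC1 0.7308 (73.08%), PC2 0.2692 (26.92%);  cumulative: 0.7308, 1


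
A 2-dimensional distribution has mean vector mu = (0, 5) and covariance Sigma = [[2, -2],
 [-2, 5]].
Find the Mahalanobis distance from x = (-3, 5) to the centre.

Step 1 — centre the observation: (x - mu) = (-3, 0).

Step 2 — invert Sigma. det(Sigma) = 2·5 - (-2)² = 6.
  Sigma^{-1} = (1/det) · [[d, -b], [-b, a]] = [[0.8333, 0.3333],
 [0.3333, 0.3333]].

Step 3 — form the quadratic (x - mu)^T · Sigma^{-1} · (x - mu):
  Sigma^{-1} · (x - mu) = (-2.5, -1).
  (x - mu)^T · [Sigma^{-1} · (x - mu)] = (-3)·(-2.5) + (0)·(-1) = 7.5.

Step 4 — take square root: d = √(7.5) ≈ 2.7386.

d(x, mu) = √(7.5) ≈ 2.7386


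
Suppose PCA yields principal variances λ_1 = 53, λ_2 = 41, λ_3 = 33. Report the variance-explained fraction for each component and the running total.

Step 1 — total variance = trace(Sigma) = Σ λ_i = 53 + 41 + 33 = 127.

Step 2 — fraction explained by component i = λ_i / Σ λ:
  PC1: 53/127 = 0.4173
  PC2: 41/127 = 0.3228
  PC3: 33/127 = 0.2598

Step 3 — cumulative fraction after k components = (λ_1 + ... + λ_k) / Σ λ:
  k = 1: 53/127 = 0.4173
  k = 2: (53 + 41)/127 = 94/127 = 0.7402
  k = 3: (53 + 41 + 33)/127 = 127/127 = 1

Summary (fraction, with percent):

explained: PC1 0.4173 (41.73%), PC2 0.3228 (32.28%), PC3 0.2598 (25.98%);  cumulative: 0.4173, 0.7402, 1


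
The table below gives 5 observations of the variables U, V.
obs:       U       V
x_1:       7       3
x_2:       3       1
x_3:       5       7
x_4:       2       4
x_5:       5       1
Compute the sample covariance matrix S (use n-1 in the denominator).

Step 1 — column means:
  mean(U) = (7 + 3 + 5 + 2 + 5) / 5 = 22/5 = 4.4
  mean(V) = (3 + 1 + 7 + 4 + 1) / 5 = 16/5 = 3.2

Step 2 — sample covariance S[i,j] = (1/(n-1)) · Σ_k (x_{k,i} - mean_i) · (x_{k,j} - mean_j), with n-1 = 4.
  S[U,U] = ((2.6)·(2.6) + (-1.4)·(-1.4) + (0.6)·(0.6) + (-2.4)·(-2.4) + (0.6)·(0.6)) / 4 = 15.2/4 = 3.8
  S[U,V] = ((2.6)·(-0.2) + (-1.4)·(-2.2) + (0.6)·(3.8) + (-2.4)·(0.8) + (0.6)·(-2.2)) / 4 = 1.6/4 = 0.4
  S[V,V] = ((-0.2)·(-0.2) + (-2.2)·(-2.2) + (3.8)·(3.8) + (0.8)·(0.8) + (-2.2)·(-2.2)) / 4 = 24.8/4 = 6.2

S is symmetric (S[j,i] = S[i,j]). Assembling:

S = [[3.8, 0.4],
 [0.4, 6.2]]


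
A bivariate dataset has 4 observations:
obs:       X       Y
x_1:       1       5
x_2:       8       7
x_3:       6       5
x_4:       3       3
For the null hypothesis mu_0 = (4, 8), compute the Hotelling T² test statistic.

Step 1 — sample mean vector:
  mean(X) = (1 + 8 + 6 + 3) / 4 = 18/4 = 4.5
  mean(Y) = (5 + 7 + 5 + 3) / 4 = 20/4 = 5
  x̄ = (4.5, 5),  deviation x̄ - mu_0 = (4.5, 5) - (4, 8) = (0.5, -3).

Step 2 — sample covariance matrix, S[i,j] = (1/(n-1)) · Σ_k (x_{k,i} - mean_i) · (x_{k,j} - mean_j), divisor n-1 = 3:
  S[X,X] = ((-3.5)·(-3.5) + (3.5)·(3.5) + (1.5)·(1.5) + (-1.5)·(-1.5)) / 3 = 29/3 = 9.6667
  S[X,Y] = ((-3.5)·(0) + (3.5)·(2) + (1.5)·(0) + (-1.5)·(-2)) / 3 = 10/3 = 3.3333
  S[Y,Y] = ((0)·(0) + (2)·(2) + (0)·(0) + (-2)·(-2)) / 3 = 8/3 = 2.6667
  S = [[9.6667, 3.3333],
 [3.3333, 2.6667]].

Step 3 — invert S. det(S) = 9.6667·2.6667 - (3.3333)² = 14.6667.
  S^{-1} = (1/det) · [[d, -b], [-b, a]] = [[0.1818, -0.2273],
 [-0.2273, 0.6591]].

Step 4 — quadratic form (x̄ - mu_0)^T · S^{-1} · (x̄ - mu_0):
  S^{-1} · (x̄ - mu_0) = (0.7727, -2.0909),
  (x̄ - mu_0)^T · [...] = (0.5)·(0.7727) + (-3)·(-2.0909) = 6.6591.

Step 5 — scale by n: T² = 4 · 6.6591 = 26.6364.

T² ≈ 26.6364


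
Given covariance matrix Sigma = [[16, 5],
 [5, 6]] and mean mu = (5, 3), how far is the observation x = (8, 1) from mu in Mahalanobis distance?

Step 1 — centre the observation: (x - mu) = (3, -2).

Step 2 — invert Sigma. det(Sigma) = 16·6 - (5)² = 71.
  Sigma^{-1} = (1/det) · [[d, -b], [-b, a]] = [[0.0845, -0.0704],
 [-0.0704, 0.2254]].

Step 3 — form the quadratic (x - mu)^T · Sigma^{-1} · (x - mu):
  Sigma^{-1} · (x - mu) = (0.3944, -0.662).
  (x - mu)^T · [Sigma^{-1} · (x - mu)] = (3)·(0.3944) + (-2)·(-0.662) = 2.507.

Step 4 — take square root: d = √(2.507) ≈ 1.5834.

d(x, mu) = √(2.507) ≈ 1.5834


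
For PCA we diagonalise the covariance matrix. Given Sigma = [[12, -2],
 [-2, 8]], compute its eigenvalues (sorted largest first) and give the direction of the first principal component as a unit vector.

Step 1 — characteristic polynomial of 2×2 Sigma:
  det(Sigma - λI) = λ² - trace · λ + det = 0.
  trace = 12 + 8 = 20, det = 12·8 - (-2)² = 92.
Step 2 — discriminant:
  Δ = trace² - 4·det = 400 - 368 = 32.
Step 3 — eigenvalues:
  λ = (trace ± √Δ)/2 = (20 ± 5.6569)/2,
  λ_1 = 12.8284,  λ_2 = 7.1716.

Step 4 — unit eigenvector for λ_1: solve (Sigma - λ_1 I)v = 0. First row:
  (12 - 12.8284)·v_x + (-2)·v_y = 0, i.e. (-0.8284)·v_x + (-2)·v_y = 0,
  so v ∝ (b, λ_1 - a) = (-2, 0.8284); multiply by -1 so the first entry is positive: u = (2, -0.8284).
  ||u|| = √((2)² + (-0.8284)²) = √(4.6863) ≈ 2.1648,
  v_1 = u/||u|| ≈ (0.9239, -0.3827) (||v_1|| = 1).

λ_1 = 12.8284,  λ_2 = 7.1716;  v_1 ≈ (0.9239, -0.3827)


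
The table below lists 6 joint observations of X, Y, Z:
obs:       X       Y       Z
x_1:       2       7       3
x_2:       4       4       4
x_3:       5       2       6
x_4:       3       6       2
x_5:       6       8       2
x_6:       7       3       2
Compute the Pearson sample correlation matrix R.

Step 1 — column means:
  mean(X) = (2 + 4 + 5 + 3 + 6 + 7) / 6 = 27/6 = 4.5
  mean(Y) = (7 + 4 + 2 + 6 + 8 + 3) / 6 = 30/6 = 5
  mean(Z) = (3 + 4 + 6 + 2 + 2 + 2) / 6 = 19/6 = 3.1667

Step 2 — sample variances and covariances s[i,j] = (1/(n-1)) · Σ_k (x_{k,i} - mean_i) · (x_{k,j} - mean_j), with n-1 = 5:
  s[X,X] = ((-2.5)·(-2.5) + (-0.5)·(-0.5) + (0.5)·(0.5) + (-1.5)·(-1.5) + (1.5)·(1.5) + (2.5)·(2.5)) / 5 = 17.5/5 = 3.5
  s[X,Y] = ((-2.5)·(2) + (-0.5)·(-1) + (0.5)·(-3) + (-1.5)·(1) + (1.5)·(3) + (2.5)·(-2)) / 5 = -8/5 = -1.6
  s[X,Z] = ((-2.5)·(-0.1667) + (-0.5)·(0.8333) + (0.5)·(2.8333) + (-1.5)·(-1.1667) + (1.5)·(-1.1667) + (2.5)·(-1.1667)) / 5 = -1.5/5 = -0.3
  s[Y,Y] = ((2)·(2) + (-1)·(-1) + (-3)·(-3) + (1)·(1) + (3)·(3) + (-2)·(-2)) / 5 = 28/5 = 5.6
  s[Y,Z] = ((2)·(-0.1667) + (-1)·(0.8333) + (-3)·(2.8333) + (1)·(-1.1667) + (3)·(-1.1667) + (-2)·(-1.1667)) / 5 = -12/5 = -2.4
  s[Z,Z] = ((-0.1667)·(-0.1667) + (0.8333)·(0.8333) + (2.8333)·(2.8333) + (-1.1667)·(-1.1667) + (-1.1667)·(-1.1667) + (-1.1667)·(-1.1667)) / 5 = 12.8333/5 = 2.5667
  Sample standard deviations s_i = √(s[i,i]):
  s(X) = √(3.5) = 1.8708
  s(Y) = √(5.6) = 2.3664
  s(Z) = √(2.5667) = 1.6021

Step 3 — r_{ij} = s_{ij} / (s_i · s_j):
  r[X,X] = 1 (diagonal).
  r[X,Y] = -1.6 / (1.8708 · 2.3664) = -1.6 / 4.4272 = -0.3614
  r[X,Z] = -0.3 / (1.8708 · 1.6021) = -0.3 / 2.9972 = -0.1001
  r[Y,Y] = 1 (diagonal).
  r[Y,Z] = -2.4 / (2.3664 · 1.6021) = -2.4 / 3.7912 = -0.633
  r[Z,Z] = 1 (diagonal).

R is symmetric with unit diagonal. Assembling:

R = [[1, -0.3614, -0.1001],
 [-0.3614, 1, -0.633],
 [-0.1001, -0.633, 1]]


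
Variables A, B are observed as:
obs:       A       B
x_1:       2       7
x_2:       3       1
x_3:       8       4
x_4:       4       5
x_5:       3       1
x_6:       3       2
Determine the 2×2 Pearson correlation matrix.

Step 1 — column means:
  mean(A) = (2 + 3 + 8 + 4 + 3 + 3) / 6 = 23/6 = 3.8333
  mean(B) = (7 + 1 + 4 + 5 + 1 + 2) / 6 = 20/6 = 3.3333

Step 2 — sample variances and covariances s[i,j] = (1/(n-1)) · Σ_k (x_{k,i} - mean_i) · (x_{k,j} - mean_j), with n-1 = 5:
  s[A,A] = ((-1.8333)·(-1.8333) + (-0.8333)·(-0.8333) + (4.1667)·(4.1667) + (0.1667)·(0.1667) + (-0.8333)·(-0.8333) + (-0.8333)·(-0.8333)) / 5 = 22.8333/5 = 4.5667
  s[A,B] = ((-1.8333)·(3.6667) + (-0.8333)·(-2.3333) + (4.1667)·(0.6667) + (0.1667)·(1.6667) + (-0.8333)·(-2.3333) + (-0.8333)·(-1.3333)) / 5 = 1.3333/5 = 0.2667
  s[B,B] = ((3.6667)·(3.6667) + (-2.3333)·(-2.3333) + (0.6667)·(0.6667) + (1.6667)·(1.6667) + (-2.3333)·(-2.3333) + (-1.3333)·(-1.3333)) / 5 = 29.3333/5 = 5.8667
  Sample standard deviations s_i = √(s[i,i]):
  s(A) = √(4.5667) = 2.137
  s(B) = √(5.8667) = 2.4221

Step 3 — r_{ij} = s_{ij} / (s_i · s_j):
  r[A,A] = 1 (diagonal).
  r[A,B] = 0.2667 / (2.137 · 2.4221) = 0.2667 / 5.176 = 0.0515
  r[B,B] = 1 (diagonal).

R is symmetric with unit diagonal. Assembling:

R = [[1, 0.0515],
 [0.0515, 1]]


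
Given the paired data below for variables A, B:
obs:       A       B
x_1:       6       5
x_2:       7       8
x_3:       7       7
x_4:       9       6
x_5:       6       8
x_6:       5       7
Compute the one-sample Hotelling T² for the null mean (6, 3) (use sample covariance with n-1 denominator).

Step 1 — sample mean vector:
  mean(A) = (6 + 7 + 7 + 9 + 6 + 5) / 6 = 40/6 = 6.6667
  mean(B) = (5 + 8 + 7 + 6 + 8 + 7) / 6 = 41/6 = 6.8333
  x̄ = (6.6667, 6.8333),  deviation x̄ - mu_0 = (6.6667, 6.8333) - (6, 3) = (0.6667, 3.8333).

Step 2 — sample covariance matrix, S[i,j] = (1/(n-1)) · Σ_k (x_{k,i} - mean_i) · (x_{k,j} - mean_j), divisor n-1 = 5:
  S[A,A] = ((-0.6667)·(-0.6667) + (0.3333)·(0.3333) + (0.3333)·(0.3333) + (2.3333)·(2.3333) + (-0.6667)·(-0.6667) + (-1.6667)·(-1.6667)) / 5 = 9.3333/5 = 1.8667
  S[A,B] = ((-0.6667)·(-1.8333) + (0.3333)·(1.1667) + (0.3333)·(0.1667) + (2.3333)·(-0.8333) + (-0.6667)·(1.1667) + (-1.6667)·(0.1667)) / 5 = -1.3333/5 = -0.2667
  S[B,B] = ((-1.8333)·(-1.8333) + (1.1667)·(1.1667) + (0.1667)·(0.1667) + (-0.8333)·(-0.8333) + (1.1667)·(1.1667) + (0.1667)·(0.1667)) / 5 = 6.8333/5 = 1.3667
  S = [[1.8667, -0.2667],
 [-0.2667, 1.3667]].

Step 3 — invert S. det(S) = 1.8667·1.3667 - (-0.2667)² = 2.48.
  S^{-1} = (1/det) · [[d, -b], [-b, a]] = [[0.5511, 0.1075],
 [0.1075, 0.7527]].

Step 4 — quadratic form (x̄ - mu_0)^T · S^{-1} · (x̄ - mu_0):
  S^{-1} · (x̄ - mu_0) = (0.7796, 2.957),
  (x̄ - mu_0)^T · [...] = (0.6667)·(0.7796) + (3.8333)·(2.957) = 11.8548.

Step 5 — scale by n: T² = 6 · 11.8548 = 71.129.

T² ≈ 71.129
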